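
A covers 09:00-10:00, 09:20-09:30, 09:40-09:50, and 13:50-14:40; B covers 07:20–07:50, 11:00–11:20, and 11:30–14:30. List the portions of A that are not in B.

09:00-10:00, 14:30-14:40

A, merged: 09:00-10:00, 13:50-14:40.
09:00-10:00: no B overlap → unchanged.
13:50-14:40 minus B → 14:30-14:40.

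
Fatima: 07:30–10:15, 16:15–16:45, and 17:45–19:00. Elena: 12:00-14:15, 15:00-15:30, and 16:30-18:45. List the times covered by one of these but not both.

Only in the first: 07:30–10:15, 16:15–16:30, 18:45–19:00.
Only in the second: 12:00–14:15, 15:00–15:30, 16:45–17:45.
Together these are the periods covered by exactly one.

07:30–10:15, 12:00–14:15, 15:00–15:30, 16:15–16:30, 16:45–17:45, 18:45–19:00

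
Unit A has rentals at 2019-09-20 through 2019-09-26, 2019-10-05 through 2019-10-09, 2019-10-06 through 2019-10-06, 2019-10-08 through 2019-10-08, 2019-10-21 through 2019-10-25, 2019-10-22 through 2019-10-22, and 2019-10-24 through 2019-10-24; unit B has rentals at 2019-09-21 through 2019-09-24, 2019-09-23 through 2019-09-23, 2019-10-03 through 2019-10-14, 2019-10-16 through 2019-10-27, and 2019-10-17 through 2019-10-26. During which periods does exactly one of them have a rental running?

Merge the first list: 2019-09-20 through 2019-09-26, 2019-10-05 through 2019-10-09, 2019-10-21 through 2019-10-25.
Merge the second list: 2019-09-21 through 2019-09-24, 2019-10-03 through 2019-10-14, 2019-10-16 through 2019-10-27.
Only in the first: 2019-09-20 through 2019-09-20, 2019-09-25 through 2019-09-26.
Only in the second: 2019-10-03 through 2019-10-04, 2019-10-10 through 2019-10-14, 2019-10-16 through 2019-10-20, 2019-10-26 through 2019-10-27.
Together these are the periods covered by exactly one.

2019-09-20 through 2019-09-20, 2019-09-25 through 2019-09-26, 2019-10-03 through 2019-10-04, 2019-10-10 through 2019-10-14, 2019-10-16 through 2019-10-20, 2019-10-26 through 2019-10-27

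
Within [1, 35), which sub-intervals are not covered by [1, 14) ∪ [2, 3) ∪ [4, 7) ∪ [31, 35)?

[14, 31)

After merging, the occupied span is [1, 14), [31, 35).
Gaps within [1, 35): [14, 31).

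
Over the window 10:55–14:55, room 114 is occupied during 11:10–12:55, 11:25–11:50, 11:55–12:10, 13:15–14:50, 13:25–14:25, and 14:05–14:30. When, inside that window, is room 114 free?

The merged coverage is 11:10–12:55, 13:15–14:50.
Uncovered inside 10:55–14:55: 10:55–11:10, 12:55–13:15, 14:50–14:55.

10:55–11:10, 12:55–13:15, 14:50–14:55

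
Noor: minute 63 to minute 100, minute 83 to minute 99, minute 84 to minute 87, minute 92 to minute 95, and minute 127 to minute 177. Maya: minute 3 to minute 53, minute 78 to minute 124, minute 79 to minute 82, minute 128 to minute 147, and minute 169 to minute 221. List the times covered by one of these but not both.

minute 3 to minute 53, minute 63 to minute 78, minute 100 to minute 124, minute 127 to minute 128, minute 147 to minute 169, minute 177 to minute 221

A, merged: minute 63 to minute 100, minute 127 to minute 177.
B, merged: minute 3 to minute 53, minute 78 to minute 124, minute 128 to minute 147, minute 169 to minute 221.
A but not B: minute 63 to minute 78, minute 127 to minute 128, minute 147 to minute 169.
B but not A: minute 3 to minute 53, minute 100 to minute 124, minute 177 to minute 221.
Combining gives A △ B.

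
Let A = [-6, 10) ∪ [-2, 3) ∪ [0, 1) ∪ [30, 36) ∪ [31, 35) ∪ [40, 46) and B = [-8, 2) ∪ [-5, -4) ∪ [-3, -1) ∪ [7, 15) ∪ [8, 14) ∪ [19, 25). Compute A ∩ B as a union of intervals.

[-6, 2) ∪ [7, 10)

A, merged: [-6, 10), [30, 36), [40, 46).
B, merged: [-8, 2), [7, 15), [19, 25).
[-6, 10) overlaps B on [-6, 2), [7, 10).
[30, 36) falls entirely outside B.
[40, 46) falls entirely outside B.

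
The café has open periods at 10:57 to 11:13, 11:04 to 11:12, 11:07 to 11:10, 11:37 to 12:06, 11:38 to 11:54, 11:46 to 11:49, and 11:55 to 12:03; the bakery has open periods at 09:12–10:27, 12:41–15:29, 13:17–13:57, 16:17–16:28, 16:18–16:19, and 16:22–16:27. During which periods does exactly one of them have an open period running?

09:12–10:27, 10:57–11:13, 11:37–12:06, 12:41–15:29, 16:17–16:28

A, merged: 10:57–11:13, 11:37–12:06.
B, merged: 09:12–10:27, 12:41–15:29, 16:17–16:28.
Only in the first: 10:57–11:13, 11:37–12:06.
Only in the second: 09:12–10:27, 12:41–15:29, 16:17–16:28.
Together these are the periods covered by exactly one.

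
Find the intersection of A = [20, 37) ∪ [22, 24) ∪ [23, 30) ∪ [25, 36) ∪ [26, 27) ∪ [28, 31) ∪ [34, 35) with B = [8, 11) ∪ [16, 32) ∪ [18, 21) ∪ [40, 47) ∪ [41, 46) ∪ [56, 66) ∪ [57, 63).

[20, 32)

First set merges to [20, 37).
Second set merges to [8, 11), [16, 32), [40, 47), [56, 66).
[20, 37) meets the second set on [20, 32).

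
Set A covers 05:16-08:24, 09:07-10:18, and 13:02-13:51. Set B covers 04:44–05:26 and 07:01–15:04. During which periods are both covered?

05:16-05:26, 07:01-08:24, 09:07-10:18, 13:02-13:51

05:16-08:24 overlaps B on 05:16-05:26, 07:01-08:24.
09:07-10:18 overlaps B on 09:07-10:18.
13:02-13:51 overlaps B on 13:02-13:51.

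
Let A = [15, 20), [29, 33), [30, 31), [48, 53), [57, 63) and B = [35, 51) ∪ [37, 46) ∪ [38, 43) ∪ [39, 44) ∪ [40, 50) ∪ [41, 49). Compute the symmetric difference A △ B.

[15, 20) ∪ [29, 33) ∪ [35, 48) ∪ [51, 53) ∪ [57, 63)

First set merges to [15, 20), [29, 33), [48, 53), [57, 63).
Second set merges to [35, 51).
A but not B: [15, 20), [29, 33), [51, 53), [57, 63).
B but not A: [35, 48).
Combining gives A △ B.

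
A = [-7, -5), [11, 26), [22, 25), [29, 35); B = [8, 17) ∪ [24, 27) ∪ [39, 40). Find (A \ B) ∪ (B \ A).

A, merged: [-7, -5), [11, 26), [29, 35).
A but not B: [-7, -5), [17, 24), [29, 35).
B but not A: [8, 11), [26, 27), [39, 40).
Combining gives A △ B.

[-7, -5) ∪ [8, 11) ∪ [17, 24) ∪ [26, 27) ∪ [29, 35) ∪ [39, 40)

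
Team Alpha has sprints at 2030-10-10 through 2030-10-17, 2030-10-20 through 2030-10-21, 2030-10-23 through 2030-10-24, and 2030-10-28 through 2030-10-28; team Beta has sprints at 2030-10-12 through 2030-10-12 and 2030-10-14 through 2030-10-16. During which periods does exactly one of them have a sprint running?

2030-10-10 through 2030-10-11, 2030-10-13 through 2030-10-13, 2030-10-17 through 2030-10-17, 2030-10-20 through 2030-10-21, 2030-10-23 through 2030-10-24, 2030-10-28 through 2030-10-28

Only in the first: 2030-10-10 through 2030-10-11, 2030-10-13 through 2030-10-13, 2030-10-17 through 2030-10-17, 2030-10-20 through 2030-10-21, 2030-10-23 through 2030-10-24, 2030-10-28 through 2030-10-28.
Only in the second: none.
Together these are the periods covered by exactly one.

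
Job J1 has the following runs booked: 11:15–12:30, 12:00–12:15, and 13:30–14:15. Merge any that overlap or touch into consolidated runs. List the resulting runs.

11:15–12:30, 13:30–14:15

12:00–12:15 overlaps/touches 11:15–12:30 → extend to 11:15–12:30.
13:30–14:15 is disjoint → start new block.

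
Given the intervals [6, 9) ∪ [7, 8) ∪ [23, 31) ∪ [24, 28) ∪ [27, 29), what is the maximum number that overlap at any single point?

3

Walk the sorted start/end points keeping a running depth.
The depth first hits 3 at 27.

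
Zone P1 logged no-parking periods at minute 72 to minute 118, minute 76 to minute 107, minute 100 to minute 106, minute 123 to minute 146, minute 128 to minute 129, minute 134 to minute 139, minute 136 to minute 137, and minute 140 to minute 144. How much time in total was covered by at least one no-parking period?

Merged: minute 72 to minute 118, minute 123 to minute 146.
Lengths: 46 minutes + 23 minutes = 69 minutes.

69 minutes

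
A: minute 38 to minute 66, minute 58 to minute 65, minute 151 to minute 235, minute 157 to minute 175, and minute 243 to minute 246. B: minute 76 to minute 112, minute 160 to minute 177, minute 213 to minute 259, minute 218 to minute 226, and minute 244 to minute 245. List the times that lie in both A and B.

First set merges to minute 38 to minute 66, minute 151 to minute 235, minute 243 to minute 246.
Second set merges to minute 76 to minute 112, minute 160 to minute 177, minute 213 to minute 259.
minute 38 to minute 66 falls entirely outside B.
minute 151 to minute 235 overlaps B on minute 160 to minute 177, minute 213 to minute 235.
minute 243 to minute 246 overlaps B on minute 243 to minute 246.

minute 160 to minute 177, minute 213 to minute 235, minute 243 to minute 246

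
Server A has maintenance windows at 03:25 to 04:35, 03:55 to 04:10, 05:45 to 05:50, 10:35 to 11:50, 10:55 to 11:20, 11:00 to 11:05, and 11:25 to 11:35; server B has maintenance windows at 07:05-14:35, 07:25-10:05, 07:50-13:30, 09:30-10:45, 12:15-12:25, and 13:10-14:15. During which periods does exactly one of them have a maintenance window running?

03:25–04:35, 05:45–05:50, 07:05–10:35, 11:50–14:35

First set merges to 03:25–04:35, 05:45–05:50, 10:35–11:50.
Second set merges to 07:05–14:35.
Only in the first: 03:25–04:35, 05:45–05:50.
Only in the second: 07:05–10:35, 11:50–14:35.
Together these are the periods covered by exactly one.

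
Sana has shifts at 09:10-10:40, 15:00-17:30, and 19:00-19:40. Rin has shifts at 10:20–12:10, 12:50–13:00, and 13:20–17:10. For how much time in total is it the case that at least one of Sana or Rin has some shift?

8 h

A ∪ B = 09:10–12:10, 12:50–13:00, 13:20–17:30, 19:00–19:40.
Total: 3 h + 10 min + 4 h 10 min + 40 min = 8 h.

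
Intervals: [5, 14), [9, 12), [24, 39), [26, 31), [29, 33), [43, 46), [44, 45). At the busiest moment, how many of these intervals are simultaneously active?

At 29, 3 of the intervals are simultaneously active.
No point has more.

3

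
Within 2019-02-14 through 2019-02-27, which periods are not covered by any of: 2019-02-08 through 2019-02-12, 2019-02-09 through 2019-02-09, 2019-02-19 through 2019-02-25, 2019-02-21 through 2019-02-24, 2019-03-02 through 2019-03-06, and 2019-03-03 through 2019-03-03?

The merged coverage is 2019-02-08 through 2019-02-12, 2019-02-19 through 2019-02-25, 2019-03-02 through 2019-03-06.
Complement within 2019-02-14 through 2019-02-27: 2019-02-14 through 2019-02-18, 2019-02-26 through 2019-02-27.

2019-02-14 through 2019-02-18, 2019-02-26 through 2019-02-27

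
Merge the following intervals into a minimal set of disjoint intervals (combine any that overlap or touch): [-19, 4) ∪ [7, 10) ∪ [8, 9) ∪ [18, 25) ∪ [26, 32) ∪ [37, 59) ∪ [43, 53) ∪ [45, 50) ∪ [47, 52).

[7, 10) is disjoint → start new block.
[8, 9) overlaps/touches [7, 10) → extend to [7, 10).
[18, 25) is disjoint → start new block.
[26, 32) is disjoint → start new block.
[37, 59) is disjoint → start new block.
[43, 53) overlaps/touches [37, 59) → extend to [37, 59).
[45, 50) overlaps/touches [37, 59) → extend to [37, 59).
[47, 52) overlaps/touches [37, 59) → extend to [37, 59).

[-19, 4) ∪ [7, 10) ∪ [18, 25) ∪ [26, 32) ∪ [37, 59)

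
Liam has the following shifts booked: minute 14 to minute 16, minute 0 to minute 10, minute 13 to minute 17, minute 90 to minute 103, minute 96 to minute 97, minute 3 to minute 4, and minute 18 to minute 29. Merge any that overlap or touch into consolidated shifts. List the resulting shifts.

Sort by start: minute 0 to minute 10, minute 3 to minute 4, minute 13 to minute 17, minute 14 to minute 16, minute 18 to minute 29, minute 90 to minute 103, minute 96 to minute 97.
minute 3 to minute 4 overlaps/touches minute 0 to minute 10 → extend to minute 0 to minute 10.
minute 13 to minute 17 is disjoint → start new block.
minute 14 to minute 16 overlaps/touches minute 13 to minute 17 → extend to minute 13 to minute 17.
minute 18 to minute 29 is disjoint → start new block.
minute 90 to minute 103 is disjoint → start new block.
minute 96 to minute 97 overlaps/touches minute 90 to minute 103 → extend to minute 90 to minute 103.

minute 0 to minute 10, minute 13 to minute 17, minute 18 to minute 29, minute 90 to minute 103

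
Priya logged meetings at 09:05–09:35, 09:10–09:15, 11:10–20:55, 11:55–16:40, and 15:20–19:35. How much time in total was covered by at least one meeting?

10 h 15 min

Merged: 09:05-09:35, 11:10-20:55.
Lengths: 30 min + 9 h 45 min = 10 h 15 min.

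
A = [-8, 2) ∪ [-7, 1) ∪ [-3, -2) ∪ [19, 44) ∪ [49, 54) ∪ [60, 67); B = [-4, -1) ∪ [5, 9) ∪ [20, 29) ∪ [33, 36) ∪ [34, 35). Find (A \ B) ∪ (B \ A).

First set merges to [-8, 2), [19, 44), [49, 54), [60, 67).
Second set merges to [-4, -1), [5, 9), [20, 29), [33, 36).
Only in the first: [-8, -4), [-1, 2), [19, 20), [29, 33), [36, 44), [49, 54), [60, 67).
Only in the second: [5, 9).
Together these are the periods covered by exactly one.

[-8, -4) ∪ [-1, 2) ∪ [5, 9) ∪ [19, 20) ∪ [29, 33) ∪ [36, 44) ∪ [49, 54) ∪ [60, 67)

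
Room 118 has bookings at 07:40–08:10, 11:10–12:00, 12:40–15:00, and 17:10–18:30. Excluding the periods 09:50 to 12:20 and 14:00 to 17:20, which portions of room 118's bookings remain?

07:40–08:10: no B overlap → unchanged.
11:10–12:00: fully covered by B → removed.
12:40–15:00 minus B → 12:40–14:00.
17:10–18:30 minus B → 17:20–18:30.

07:40–08:10, 12:40–14:00, 17:20–18:30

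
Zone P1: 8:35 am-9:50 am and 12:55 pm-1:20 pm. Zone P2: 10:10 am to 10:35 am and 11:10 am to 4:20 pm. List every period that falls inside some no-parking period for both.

12:55 pm-1:20 pm

8:35 am-9:50 am falls entirely outside B.
12:55 pm-1:20 pm overlaps B on 12:55 pm-1:20 pm.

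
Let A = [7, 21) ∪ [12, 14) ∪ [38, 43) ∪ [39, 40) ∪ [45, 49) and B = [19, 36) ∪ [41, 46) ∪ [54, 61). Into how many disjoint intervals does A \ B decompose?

3

A, merged: [7, 21), [38, 43), [45, 49).
A \ B = [7, 19), [38, 41), [46, 49).
That is 3 disjoint pieces.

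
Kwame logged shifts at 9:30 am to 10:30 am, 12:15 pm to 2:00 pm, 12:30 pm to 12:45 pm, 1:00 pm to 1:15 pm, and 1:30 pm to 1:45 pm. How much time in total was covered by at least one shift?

2 h 45 min

Merged: 9:30 am–10:30 am, 12:15 pm–2:00 pm.
Lengths: 1 h + 1 h 45 min = 2 h 45 min.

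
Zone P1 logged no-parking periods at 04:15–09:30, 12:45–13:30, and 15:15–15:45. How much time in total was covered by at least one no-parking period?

6 h 30 min

Merged: 04:15–09:30, 12:45–13:30, 15:15–15:45.
Lengths: 5 h 15 min + 45 min + 30 min = 6 h 30 min.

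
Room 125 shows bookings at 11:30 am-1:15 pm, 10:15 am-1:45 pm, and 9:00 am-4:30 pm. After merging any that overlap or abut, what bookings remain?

9:00 am–4:30 pm

Sort by start: 9:00 am–4:30 pm, 10:15 am–1:45 pm, 11:30 am–1:15 pm.
10:15 am–1:45 pm overlaps/touches 9:00 am–4:30 pm → extend to 9:00 am–4:30 pm.
11:30 am–1:15 pm overlaps/touches 9:00 am–4:30 pm → extend to 9:00 am–4:30 pm.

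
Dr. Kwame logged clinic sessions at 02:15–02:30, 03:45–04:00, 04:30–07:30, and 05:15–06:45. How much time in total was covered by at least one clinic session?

3 h 30 min

Merged: 02:15–02:30, 03:45–04:00, 04:30–07:30.
Lengths: 15 min + 15 min + 3 h = 3 h 30 min.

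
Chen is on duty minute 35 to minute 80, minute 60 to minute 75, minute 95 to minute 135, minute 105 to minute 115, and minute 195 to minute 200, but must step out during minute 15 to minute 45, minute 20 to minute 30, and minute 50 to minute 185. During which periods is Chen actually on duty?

minute 45 to minute 50, minute 195 to minute 200

First set merges to minute 35 to minute 80, minute 95 to minute 135, minute 195 to minute 200.
Second set merges to minute 15 to minute 45, minute 50 to minute 185.
minute 35 to minute 80 \ B = minute 45 to minute 50.
minute 95 to minute 135: entirely removed.
minute 195 to minute 200: nothing removed.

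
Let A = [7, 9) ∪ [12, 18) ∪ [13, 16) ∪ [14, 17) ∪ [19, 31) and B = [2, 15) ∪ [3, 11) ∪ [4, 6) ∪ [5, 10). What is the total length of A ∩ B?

A, merged: [7, 9), [12, 18), [19, 31).
B, merged: [2, 15).
A ∩ B = [7, 9), [12, 15).
Total: 2 + 3 = 5.

5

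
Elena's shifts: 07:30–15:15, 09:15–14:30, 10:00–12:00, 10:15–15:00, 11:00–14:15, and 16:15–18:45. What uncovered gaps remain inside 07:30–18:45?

After merging, the occupied span is 07:30-15:15, 16:15-18:45.
Gaps within 07:30-18:45: 15:15-16:15.

15:15-16:15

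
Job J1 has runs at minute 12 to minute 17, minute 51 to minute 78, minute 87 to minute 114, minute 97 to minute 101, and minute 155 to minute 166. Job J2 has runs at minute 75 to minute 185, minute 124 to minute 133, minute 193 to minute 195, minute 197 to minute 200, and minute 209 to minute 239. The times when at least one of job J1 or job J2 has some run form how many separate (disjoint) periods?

Merge the first list: minute 12 to minute 17, minute 51 to minute 78, minute 87 to minute 114, minute 155 to minute 166.
Merge the second list: minute 75 to minute 185, minute 193 to minute 195, minute 197 to minute 200, minute 209 to minute 239.
A ∪ B = minute 12 to minute 17, minute 51 to minute 185, minute 193 to minute 195, minute 197 to minute 200, minute 209 to minute 239.
That is 5 disjoint pieces.

5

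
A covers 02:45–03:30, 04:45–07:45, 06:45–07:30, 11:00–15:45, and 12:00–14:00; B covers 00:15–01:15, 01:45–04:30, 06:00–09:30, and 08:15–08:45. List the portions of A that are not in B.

A, merged: 02:45-03:30, 04:45-07:45, 11:00-15:45.
B, merged: 00:15-01:15, 01:45-04:30, 06:00-09:30.
02:45-03:30: fully covered by B → removed.
04:45-07:45 minus B → 04:45-06:00.
11:00-15:45: no B overlap → unchanged.

04:45-06:00, 11:00-15:45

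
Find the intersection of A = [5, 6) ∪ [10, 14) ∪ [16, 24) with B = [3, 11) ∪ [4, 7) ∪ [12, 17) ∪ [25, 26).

Merge the second list: [3, 11), [12, 17), [25, 26).
[5, 6) ∩ B → [5, 6).
[10, 14) ∩ B → [10, 11), [12, 14).
[16, 24) ∩ B → [16, 17).

[5, 6) ∪ [10, 11) ∪ [12, 14) ∪ [16, 17)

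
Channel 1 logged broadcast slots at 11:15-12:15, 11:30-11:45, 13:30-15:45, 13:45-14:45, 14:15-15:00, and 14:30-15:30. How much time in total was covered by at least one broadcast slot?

Merged: 11:15–12:15, 13:30–15:45.
Lengths: 1 h + 2 h 15 min = 3 h 15 min.

3 h 15 min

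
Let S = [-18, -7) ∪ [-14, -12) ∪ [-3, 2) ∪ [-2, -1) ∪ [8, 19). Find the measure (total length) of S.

27

Merged: [-18, -7), [-3, 2), [8, 19).
Lengths: 11 + 5 + 11 = 27.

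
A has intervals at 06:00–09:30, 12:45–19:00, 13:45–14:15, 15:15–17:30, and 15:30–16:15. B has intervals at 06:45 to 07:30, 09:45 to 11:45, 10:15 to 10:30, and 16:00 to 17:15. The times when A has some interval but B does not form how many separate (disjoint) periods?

A, merged: 06:00–09:30, 12:45–19:00.
B, merged: 06:45–07:30, 09:45–11:45, 16:00–17:15.
A \ B = 06:00–06:45, 07:30–09:30, 12:45–16:00, 17:15–19:00.
That is 4 disjoint pieces.

4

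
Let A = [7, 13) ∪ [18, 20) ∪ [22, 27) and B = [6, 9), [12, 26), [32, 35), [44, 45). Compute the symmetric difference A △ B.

A but not B: [9, 12), [26, 27).
B but not A: [6, 7), [13, 18), [20, 22), [32, 35), [44, 45).
Combining gives A △ B.

[6, 7) ∪ [9, 12) ∪ [13, 18) ∪ [20, 22) ∪ [26, 27) ∪ [32, 35) ∪ [44, 45)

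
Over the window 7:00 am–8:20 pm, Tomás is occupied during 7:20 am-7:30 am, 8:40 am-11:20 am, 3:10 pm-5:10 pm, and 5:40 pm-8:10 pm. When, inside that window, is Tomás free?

7:00 am–7:20 am, 7:30 am–8:40 am, 11:20 am–3:10 pm, 5:10 pm–5:40 pm, 8:10 pm–8:20 pm

After merging, the occupied span is 7:20 am–7:30 am, 8:40 am–11:20 am, 3:10 pm–5:10 pm, 5:40 pm–8:10 pm.
Uncovered inside 7:00 am–8:20 pm: 7:00 am–7:20 am, 7:30 am–8:40 am, 11:20 am–3:10 pm, 5:10 pm–5:40 pm, 8:10 pm–8:20 pm.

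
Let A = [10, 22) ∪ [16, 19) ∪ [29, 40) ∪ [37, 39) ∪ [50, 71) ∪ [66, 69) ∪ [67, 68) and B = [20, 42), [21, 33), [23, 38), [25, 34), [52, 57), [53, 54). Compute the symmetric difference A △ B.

A, merged: [10, 22), [29, 40), [50, 71).
B, merged: [20, 42), [52, 57).
Only in the first: [10, 20), [50, 52), [57, 71).
Only in the second: [22, 29), [40, 42).
Together these are the periods covered by exactly one.

[10, 20) ∪ [22, 29) ∪ [40, 42) ∪ [50, 52) ∪ [57, 71)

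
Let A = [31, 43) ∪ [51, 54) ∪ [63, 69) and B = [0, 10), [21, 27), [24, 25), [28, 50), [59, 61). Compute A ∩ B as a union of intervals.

[31, 43)

B, merged: [0, 10), [21, 27), [28, 50), [59, 61).
[31, 43) overlaps B on [31, 43).
[51, 54) falls entirely outside B.
[63, 69) falls entirely outside B.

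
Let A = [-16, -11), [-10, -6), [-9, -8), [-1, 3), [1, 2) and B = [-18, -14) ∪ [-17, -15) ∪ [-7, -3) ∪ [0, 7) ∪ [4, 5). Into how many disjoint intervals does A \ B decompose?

First set merges to [-16, -11), [-10, -6), [-1, 3).
Second set merges to [-18, -14), [-7, -3), [0, 7).
A \ B = [-14, -11), [-10, -7), [-1, 0).
That is 3 disjoint pieces.

3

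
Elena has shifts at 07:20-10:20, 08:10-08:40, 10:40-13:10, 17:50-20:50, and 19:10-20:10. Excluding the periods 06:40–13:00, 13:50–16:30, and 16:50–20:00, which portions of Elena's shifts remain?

First set merges to 07:20–10:20, 10:40–13:10, 17:50–20:50.
07:20–10:20: entirely removed.
10:40–13:10 \ B = 13:00–13:10.
17:50–20:50 \ B = 20:00–20:50.

13:00–13:10, 20:00–20:50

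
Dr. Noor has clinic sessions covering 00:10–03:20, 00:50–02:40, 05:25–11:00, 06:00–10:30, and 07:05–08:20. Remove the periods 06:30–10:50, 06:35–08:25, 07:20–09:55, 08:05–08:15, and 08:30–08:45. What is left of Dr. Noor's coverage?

First set merges to 00:10–03:20, 05:25–11:00.
Second set merges to 06:30–10:50.
00:10–03:20: nothing removed.
05:25–11:00 \ B = 05:25–06:30, 10:50–11:00.

00:10–03:20, 05:25–06:30, 10:50–11:00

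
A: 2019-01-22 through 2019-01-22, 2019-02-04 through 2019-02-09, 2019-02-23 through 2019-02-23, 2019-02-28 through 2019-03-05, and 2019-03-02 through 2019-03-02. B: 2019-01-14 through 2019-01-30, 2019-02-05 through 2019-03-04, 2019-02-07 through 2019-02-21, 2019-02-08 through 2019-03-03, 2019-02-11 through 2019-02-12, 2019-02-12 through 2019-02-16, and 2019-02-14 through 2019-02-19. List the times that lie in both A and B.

2019-01-22 through 2019-01-22, 2019-02-05 through 2019-02-09, 2019-02-23 through 2019-02-23, 2019-02-28 through 2019-03-04

A, merged: 2019-01-22 through 2019-01-22, 2019-02-04 through 2019-02-09, 2019-02-23 through 2019-02-23, 2019-02-28 through 2019-03-05.
B, merged: 2019-01-14 through 2019-01-30, 2019-02-05 through 2019-03-04.
2019-01-22 through 2019-01-22 ∩ B → 2019-01-22 through 2019-01-22.
2019-02-04 through 2019-02-09 ∩ B → 2019-02-05 through 2019-02-09.
2019-02-23 through 2019-02-23 ∩ B → 2019-02-23 through 2019-02-23.
2019-02-28 through 2019-03-05 ∩ B → 2019-02-28 through 2019-03-04.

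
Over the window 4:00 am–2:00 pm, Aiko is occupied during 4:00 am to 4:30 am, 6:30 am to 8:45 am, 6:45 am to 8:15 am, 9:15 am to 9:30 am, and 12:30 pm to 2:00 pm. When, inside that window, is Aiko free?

After merging, the occupied span is 4:00 am–4:30 am, 6:30 am–8:45 am, 9:15 am–9:30 am, 12:30 pm–2:00 pm.
Complement within 4:00 am–2:00 pm: 4:30 am–6:30 am, 8:45 am–9:15 am, 9:30 am–12:30 pm.

4:30 am–6:30 am, 8:45 am–9:15 am, 9:30 am–12:30 pm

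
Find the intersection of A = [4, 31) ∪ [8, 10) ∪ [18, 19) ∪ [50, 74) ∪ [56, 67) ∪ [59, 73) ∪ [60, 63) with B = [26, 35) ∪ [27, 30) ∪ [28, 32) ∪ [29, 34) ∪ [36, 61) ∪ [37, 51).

[26, 31) ∪ [50, 61)

Merge the first list: [4, 31), [50, 74).
Merge the second list: [26, 35), [36, 61).
[4, 31) ∩ B → [26, 31).
[50, 74) ∩ B → [50, 61).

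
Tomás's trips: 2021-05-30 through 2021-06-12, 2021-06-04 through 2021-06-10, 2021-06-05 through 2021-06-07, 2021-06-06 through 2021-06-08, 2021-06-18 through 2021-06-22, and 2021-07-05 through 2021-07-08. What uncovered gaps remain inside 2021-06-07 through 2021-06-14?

2021-06-13 through 2021-06-14

Covered (merged): 2021-05-30 through 2021-06-12, 2021-06-18 through 2021-06-22, 2021-07-05 through 2021-07-08.
Uncovered inside 2021-06-07 through 2021-06-14: 2021-06-13 through 2021-06-14.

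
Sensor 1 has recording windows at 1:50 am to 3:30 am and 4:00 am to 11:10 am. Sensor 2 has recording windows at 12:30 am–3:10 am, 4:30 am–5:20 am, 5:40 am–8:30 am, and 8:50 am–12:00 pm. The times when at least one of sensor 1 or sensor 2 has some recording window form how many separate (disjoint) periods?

2

A ∪ B = 12:30 am–3:30 am, 4:00 am–12:00 pm.
That is 2 disjoint pieces.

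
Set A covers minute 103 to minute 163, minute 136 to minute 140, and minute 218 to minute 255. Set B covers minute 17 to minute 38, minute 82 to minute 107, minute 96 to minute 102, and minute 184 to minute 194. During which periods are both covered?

minute 103 to minute 107

Merge the first list: minute 103 to minute 163, minute 218 to minute 255.
Merge the second list: minute 17 to minute 38, minute 82 to minute 107, minute 184 to minute 194.
minute 103 to minute 163 meets the second set on minute 103 to minute 107.
minute 218 to minute 255: no overlap with the second set.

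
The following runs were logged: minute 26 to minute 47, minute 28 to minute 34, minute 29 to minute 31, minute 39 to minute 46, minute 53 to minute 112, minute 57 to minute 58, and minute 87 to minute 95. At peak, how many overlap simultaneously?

At minute 29, 3 of the intervals are simultaneously active.
No point has more.

3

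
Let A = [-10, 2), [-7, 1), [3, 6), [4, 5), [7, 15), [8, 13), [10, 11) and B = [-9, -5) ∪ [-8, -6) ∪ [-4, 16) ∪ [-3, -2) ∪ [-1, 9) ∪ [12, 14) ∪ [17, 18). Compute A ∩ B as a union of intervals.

[-9, -5) ∪ [-4, 2) ∪ [3, 6) ∪ [7, 15)

First set merges to [-10, 2), [3, 6), [7, 15).
Second set merges to [-9, -5), [-4, 16), [17, 18).
[-10, 2) overlaps B on [-9, -5), [-4, 2).
[3, 6) overlaps B on [3, 6).
[7, 15) overlaps B on [7, 15).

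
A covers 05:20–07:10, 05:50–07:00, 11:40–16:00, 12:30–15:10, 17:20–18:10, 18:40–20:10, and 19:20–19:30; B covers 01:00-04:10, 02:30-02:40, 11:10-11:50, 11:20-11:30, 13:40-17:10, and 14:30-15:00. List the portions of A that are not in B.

First set merges to 05:20–07:10, 11:40–16:00, 17:20–18:10, 18:40–20:10.
Second set merges to 01:00–04:10, 11:10–11:50, 13:40–17:10.
05:20–07:10: nothing removed.
11:40–16:00 \ B = 11:50–13:40.
17:20–18:10: nothing removed.
18:40–20:10: nothing removed.

05:20–07:10, 11:50–13:40, 17:20–18:10, 18:40–20:10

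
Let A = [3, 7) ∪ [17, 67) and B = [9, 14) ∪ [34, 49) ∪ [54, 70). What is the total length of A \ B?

A \ B = [3, 7), [17, 34), [49, 54).
Total: 4 + 17 + 5 = 26.

26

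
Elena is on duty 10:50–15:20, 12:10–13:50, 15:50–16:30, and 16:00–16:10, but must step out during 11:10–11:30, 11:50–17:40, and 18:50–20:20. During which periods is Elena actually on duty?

10:50–11:10, 11:30–11:50

First set merges to 10:50–15:20, 15:50–16:30.
10:50–15:20 with B removed leaves 10:50–11:10, 11:30–11:50.
15:50–16:30 lies entirely inside B → drops out.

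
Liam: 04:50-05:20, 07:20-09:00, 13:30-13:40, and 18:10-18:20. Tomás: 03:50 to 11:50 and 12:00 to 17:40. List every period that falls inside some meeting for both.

04:50–05:20 overlaps B on 04:50–05:20.
07:20–09:00 overlaps B on 07:20–09:00.
13:30–13:40 overlaps B on 13:30–13:40.
18:10–18:20 falls entirely outside B.

04:50–05:20, 07:20–09:00, 13:30–13:40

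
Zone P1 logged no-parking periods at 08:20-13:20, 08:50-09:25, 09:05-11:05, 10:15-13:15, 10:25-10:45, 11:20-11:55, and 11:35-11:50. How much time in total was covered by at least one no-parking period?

5 h

Merged: 08:20–13:20.
Length: 5 h.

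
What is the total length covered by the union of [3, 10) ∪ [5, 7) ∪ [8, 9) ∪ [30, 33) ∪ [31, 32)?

10

Merged: [3, 10), [30, 33).
Lengths: 7 + 3 = 10.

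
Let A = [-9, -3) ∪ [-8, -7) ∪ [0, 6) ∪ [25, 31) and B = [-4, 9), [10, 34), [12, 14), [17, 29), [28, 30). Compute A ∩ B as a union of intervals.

First set merges to [-9, -3), [0, 6), [25, 31).
Second set merges to [-4, 9), [10, 34).
[-9, -3) ∩ B → [-4, -3).
[0, 6) ∩ B → [0, 6).
[25, 31) ∩ B → [25, 31).

[-4, -3) ∪ [0, 6) ∪ [25, 31)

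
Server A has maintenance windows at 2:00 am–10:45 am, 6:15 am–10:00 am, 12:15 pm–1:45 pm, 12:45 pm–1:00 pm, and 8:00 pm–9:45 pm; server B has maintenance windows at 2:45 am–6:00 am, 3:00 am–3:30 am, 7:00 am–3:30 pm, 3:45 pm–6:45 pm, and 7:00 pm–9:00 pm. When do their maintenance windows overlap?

A, merged: 2:00 am-10:45 am, 12:15 pm-1:45 pm, 8:00 pm-9:45 pm.
B, merged: 2:45 am-6:00 am, 7:00 am-3:30 pm, 3:45 pm-6:45 pm, 7:00 pm-9:00 pm.
2:00 am-10:45 am ∩ B → 2:45 am-6:00 am, 7:00 am-10:45 am.
12:15 pm-1:45 pm ∩ B → 12:15 pm-1:45 pm.
8:00 pm-9:45 pm ∩ B → 8:00 pm-9:00 pm.

2:45 am-6:00 am, 7:00 am-10:45 am, 12:15 pm-1:45 pm, 8:00 pm-9:00 pm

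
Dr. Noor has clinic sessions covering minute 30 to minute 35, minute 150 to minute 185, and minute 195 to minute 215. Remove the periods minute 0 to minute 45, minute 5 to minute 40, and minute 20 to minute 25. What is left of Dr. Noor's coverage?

minute 150 to minute 185, minute 195 to minute 215

Second set merges to minute 0 to minute 45.
minute 30 to minute 35: fully covered by B → removed.
minute 150 to minute 185: no B overlap → unchanged.
minute 195 to minute 215: no B overlap → unchanged.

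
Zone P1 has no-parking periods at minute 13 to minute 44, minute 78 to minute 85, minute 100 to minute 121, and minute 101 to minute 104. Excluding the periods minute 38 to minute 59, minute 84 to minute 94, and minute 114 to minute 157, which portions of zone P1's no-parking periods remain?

minute 13 to minute 38, minute 78 to minute 84, minute 100 to minute 114

First set merges to minute 13 to minute 44, minute 78 to minute 85, minute 100 to minute 121.
minute 13 to minute 44 with B removed leaves minute 13 to minute 38.
minute 78 to minute 85 with B removed leaves minute 78 to minute 84.
minute 100 to minute 121 with B removed leaves minute 100 to minute 114.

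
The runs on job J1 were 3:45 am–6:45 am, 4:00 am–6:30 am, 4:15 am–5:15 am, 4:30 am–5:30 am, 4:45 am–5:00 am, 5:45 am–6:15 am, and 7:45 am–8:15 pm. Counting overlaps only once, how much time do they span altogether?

Merged: 3:45 am-6:45 am, 7:45 am-8:15 pm.
Lengths: 3 h + 12 h 30 min = 15 h 30 min.

15 h 30 min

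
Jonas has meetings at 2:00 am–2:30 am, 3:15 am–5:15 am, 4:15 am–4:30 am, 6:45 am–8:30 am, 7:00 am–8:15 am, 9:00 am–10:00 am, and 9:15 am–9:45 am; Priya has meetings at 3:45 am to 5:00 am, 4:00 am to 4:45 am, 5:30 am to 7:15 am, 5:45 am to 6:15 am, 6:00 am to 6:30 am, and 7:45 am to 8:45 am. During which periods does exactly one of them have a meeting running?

Merge the first list: 2:00 am–2:30 am, 3:15 am–5:15 am, 6:45 am–8:30 am, 9:00 am–10:00 am.
Merge the second list: 3:45 am–5:00 am, 5:30 am–7:15 am, 7:45 am–8:45 am.
A but not B: 2:00 am–2:30 am, 3:15 am–3:45 am, 5:00 am–5:15 am, 7:15 am–7:45 am, 9:00 am–10:00 am.
B but not A: 5:30 am–6:45 am, 8:30 am–8:45 am.
Combining gives A △ B.

2:00 am–2:30 am, 3:15 am–3:45 am, 5:00 am–5:15 am, 5:30 am–6:45 am, 7:15 am–7:45 am, 8:30 am–8:45 am, 9:00 am–10:00 am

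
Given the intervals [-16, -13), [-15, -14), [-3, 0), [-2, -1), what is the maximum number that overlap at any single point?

Sweep endpoints in order; track running count of active intervals.
Peak of 2 reached at -15.

2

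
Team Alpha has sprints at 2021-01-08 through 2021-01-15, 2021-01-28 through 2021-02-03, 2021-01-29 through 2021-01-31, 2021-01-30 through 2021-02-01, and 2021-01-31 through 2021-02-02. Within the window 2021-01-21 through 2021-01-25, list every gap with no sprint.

2021-01-21 through 2021-01-25

After merging, the occupied span is 2021-01-08 through 2021-01-15, 2021-01-28 through 2021-02-03.
Gaps within 2021-01-21 through 2021-01-25: 2021-01-21 through 2021-01-25.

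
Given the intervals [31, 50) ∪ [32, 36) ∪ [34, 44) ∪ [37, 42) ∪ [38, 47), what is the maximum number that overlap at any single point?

Sweep endpoints in order; track running count of active intervals.
Peak of 4 reached at 38.

4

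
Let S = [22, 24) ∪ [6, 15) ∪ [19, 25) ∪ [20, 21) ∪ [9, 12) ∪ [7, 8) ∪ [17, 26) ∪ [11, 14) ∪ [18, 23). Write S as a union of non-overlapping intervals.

Sort by start: [6, 15), [7, 8), [9, 12), [11, 14), [17, 26), [18, 23), [19, 25), [20, 21), [22, 24).
[7, 8) overlaps/touches [6, 15) → extend to [6, 15).
[9, 12) overlaps/touches [6, 15) → extend to [6, 15).
[11, 14) overlaps/touches [6, 15) → extend to [6, 15).
[17, 26) is disjoint → start new block.
[18, 23) overlaps/touches [17, 26) → extend to [17, 26).
[19, 25) overlaps/touches [17, 26) → extend to [17, 26).
[20, 21) overlaps/touches [17, 26) → extend to [17, 26).
[22, 24) overlaps/touches [17, 26) → extend to [17, 26).

[6, 15) ∪ [17, 26)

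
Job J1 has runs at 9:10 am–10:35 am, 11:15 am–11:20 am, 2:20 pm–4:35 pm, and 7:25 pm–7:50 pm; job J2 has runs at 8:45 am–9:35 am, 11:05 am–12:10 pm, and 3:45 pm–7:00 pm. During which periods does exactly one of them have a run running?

Only in the first: 9:35 am-10:35 am, 2:20 pm-3:45 pm, 7:25 pm-7:50 pm.
Only in the second: 8:45 am-9:10 am, 11:05 am-11:15 am, 11:20 am-12:10 pm, 4:35 pm-7:00 pm.
Together these are the periods covered by exactly one.

8:45 am-9:10 am, 9:35 am-10:35 am, 11:05 am-11:15 am, 11:20 am-12:10 pm, 2:20 pm-3:45 pm, 4:35 pm-7:00 pm, 7:25 pm-7:50 pm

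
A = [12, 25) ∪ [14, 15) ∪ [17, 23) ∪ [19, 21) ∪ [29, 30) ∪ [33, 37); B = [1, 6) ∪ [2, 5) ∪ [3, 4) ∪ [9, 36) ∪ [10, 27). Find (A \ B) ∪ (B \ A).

First set merges to [12, 25), [29, 30), [33, 37).
Second set merges to [1, 6), [9, 36).
A but not B: [36, 37).
B but not A: [1, 6), [9, 12), [25, 29), [30, 33).
Combining gives A △ B.

[1, 6) ∪ [9, 12) ∪ [25, 29) ∪ [30, 33) ∪ [36, 37)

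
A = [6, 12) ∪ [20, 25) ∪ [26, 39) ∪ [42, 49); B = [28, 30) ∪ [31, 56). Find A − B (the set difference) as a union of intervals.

[6, 12): no B overlap → unchanged.
[20, 25): no B overlap → unchanged.
[26, 39) minus B → [26, 28), [30, 31).
[42, 49): fully covered by B → removed.

[6, 12) ∪ [20, 25) ∪ [26, 28) ∪ [30, 31)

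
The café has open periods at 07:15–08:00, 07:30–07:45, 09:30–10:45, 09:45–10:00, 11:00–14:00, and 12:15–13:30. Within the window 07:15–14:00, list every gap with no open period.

08:00–09:30, 10:45–11:00

The merged coverage is 07:15–08:00, 09:30–10:45, 11:00–14:00.
Uncovered inside 07:15–14:00: 08:00–09:30, 10:45–11:00.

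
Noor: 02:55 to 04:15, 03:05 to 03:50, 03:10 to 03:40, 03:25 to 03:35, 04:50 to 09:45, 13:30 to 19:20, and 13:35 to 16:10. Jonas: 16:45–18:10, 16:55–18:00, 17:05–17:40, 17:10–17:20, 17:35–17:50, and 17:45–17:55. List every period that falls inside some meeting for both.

16:45–18:10

Merge the first list: 02:55–04:15, 04:50–09:45, 13:30–19:20.
Merge the second list: 16:45–18:10.
02:55–04:15: no overlap with the second set.
04:50–09:45: no overlap with the second set.
13:30–19:20 meets the second set on 16:45–18:10.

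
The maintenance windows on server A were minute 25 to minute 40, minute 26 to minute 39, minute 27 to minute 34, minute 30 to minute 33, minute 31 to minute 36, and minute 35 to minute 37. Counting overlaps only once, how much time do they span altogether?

Merged: minute 25 to minute 40.
Length: 15 minutes.

15 minutes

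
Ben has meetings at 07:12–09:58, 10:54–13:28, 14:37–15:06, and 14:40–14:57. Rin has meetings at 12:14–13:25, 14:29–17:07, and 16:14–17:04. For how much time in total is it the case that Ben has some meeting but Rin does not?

4 h 9 min

Merge the first list: 07:12-09:58, 10:54-13:28, 14:37-15:06.
Merge the second list: 12:14-13:25, 14:29-17:07.
A \ B = 07:12-09:58, 10:54-12:14, 13:25-13:28.
Total: 2 h 46 min + 1 h 20 min + 3 min = 4 h 9 min.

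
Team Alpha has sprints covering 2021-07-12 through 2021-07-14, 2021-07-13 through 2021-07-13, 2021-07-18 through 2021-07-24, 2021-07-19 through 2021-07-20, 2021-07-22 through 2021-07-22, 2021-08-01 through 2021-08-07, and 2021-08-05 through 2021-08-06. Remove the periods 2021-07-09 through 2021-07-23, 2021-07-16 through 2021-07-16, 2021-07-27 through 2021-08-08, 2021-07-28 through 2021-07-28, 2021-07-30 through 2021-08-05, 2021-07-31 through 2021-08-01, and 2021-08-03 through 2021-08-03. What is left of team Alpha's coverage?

2021-07-24 through 2021-07-24

Merge the first list: 2021-07-12 through 2021-07-14, 2021-07-18 through 2021-07-24, 2021-08-01 through 2021-08-07.
Merge the second list: 2021-07-09 through 2021-07-23, 2021-07-27 through 2021-08-08.
2021-07-12 through 2021-07-14: entirely removed.
2021-07-18 through 2021-07-24 \ B = 2021-07-24 through 2021-07-24.
2021-08-01 through 2021-08-07: entirely removed.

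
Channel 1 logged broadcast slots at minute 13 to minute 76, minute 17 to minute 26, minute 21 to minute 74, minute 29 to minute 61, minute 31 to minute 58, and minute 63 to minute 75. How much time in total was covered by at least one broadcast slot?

Merged: minute 13 to minute 76.
Length: 63 minutes.

63 minutes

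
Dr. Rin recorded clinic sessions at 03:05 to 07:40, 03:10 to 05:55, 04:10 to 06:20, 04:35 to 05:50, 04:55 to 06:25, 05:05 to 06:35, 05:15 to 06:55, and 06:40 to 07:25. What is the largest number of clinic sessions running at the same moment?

Walk the sorted start/end points keeping a running depth.
The depth first hits 7 at 05:15.

7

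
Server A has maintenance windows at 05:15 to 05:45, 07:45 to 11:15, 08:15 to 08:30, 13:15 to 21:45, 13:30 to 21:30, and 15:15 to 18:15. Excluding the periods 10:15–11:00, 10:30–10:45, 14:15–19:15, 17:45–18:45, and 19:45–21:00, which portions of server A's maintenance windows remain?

Merge the first list: 05:15–05:45, 07:45–11:15, 13:15–21:45.
Merge the second list: 10:15–11:00, 14:15–19:15, 19:45–21:00.
05:15–05:45: nothing removed.
07:45–11:15 \ B = 07:45–10:15, 11:00–11:15.
13:15–21:45 \ B = 13:15–14:15, 19:15–19:45, 21:00–21:45.

05:15–05:45, 07:45–10:15, 11:00–11:15, 13:15–14:15, 19:15–19:45, 21:00–21:45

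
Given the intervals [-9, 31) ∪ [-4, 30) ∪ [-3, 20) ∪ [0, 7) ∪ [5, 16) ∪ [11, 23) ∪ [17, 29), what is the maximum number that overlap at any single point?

Sweep endpoints in order; track running count of active intervals.
Peak of 5 reached at 5.

5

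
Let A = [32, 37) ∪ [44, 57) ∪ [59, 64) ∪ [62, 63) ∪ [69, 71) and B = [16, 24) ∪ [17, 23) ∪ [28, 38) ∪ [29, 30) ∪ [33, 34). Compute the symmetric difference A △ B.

[16, 24) ∪ [28, 32) ∪ [37, 38) ∪ [44, 57) ∪ [59, 64) ∪ [69, 71)

A, merged: [32, 37), [44, 57), [59, 64), [69, 71).
B, merged: [16, 24), [28, 38).
A \ B = [44, 57), [59, 64), [69, 71).
B \ A = [16, 24), [28, 32), [37, 38).
Union of the two gives the symmetric difference.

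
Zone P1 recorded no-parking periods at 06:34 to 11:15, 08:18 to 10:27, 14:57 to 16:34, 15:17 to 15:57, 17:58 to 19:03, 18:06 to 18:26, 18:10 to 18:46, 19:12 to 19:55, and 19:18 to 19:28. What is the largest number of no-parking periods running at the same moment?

At 18:10, 3 of the intervals are simultaneously active.
No point has more.

3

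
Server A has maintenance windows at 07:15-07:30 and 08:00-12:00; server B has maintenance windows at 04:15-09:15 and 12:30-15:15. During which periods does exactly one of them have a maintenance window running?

A but not B: 09:15–12:00.
B but not A: 04:15–07:15, 07:30–08:00, 12:30–15:15.
Combining gives A △ B.

04:15–07:15, 07:30–08:00, 09:15–12:00, 12:30–15:15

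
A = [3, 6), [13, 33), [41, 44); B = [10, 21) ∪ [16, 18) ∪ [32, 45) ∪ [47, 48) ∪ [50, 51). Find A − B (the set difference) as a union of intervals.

[3, 6) ∪ [21, 32)

Second set merges to [10, 21), [32, 45), [47, 48), [50, 51).
[3, 6): no B overlap → unchanged.
[13, 33) minus B → [21, 32).
[41, 44): fully covered by B → removed.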